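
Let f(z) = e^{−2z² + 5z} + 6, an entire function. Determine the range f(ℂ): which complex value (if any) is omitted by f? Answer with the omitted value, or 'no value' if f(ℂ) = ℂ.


Little Picard bounds the complement of f(ℂ) to at most one point.
The exponent g(z) = −2z² + 5z is a nonconstant polynomial, hence surjective onto ℂ. So e^{g(z)} takes every value in {e^w : w ∈ ℂ} = ℂ ∖ {0}. Adding 6 shifts the range to ℂ ∖ {6}. f omits exactly 6.

Omitted value: 6.


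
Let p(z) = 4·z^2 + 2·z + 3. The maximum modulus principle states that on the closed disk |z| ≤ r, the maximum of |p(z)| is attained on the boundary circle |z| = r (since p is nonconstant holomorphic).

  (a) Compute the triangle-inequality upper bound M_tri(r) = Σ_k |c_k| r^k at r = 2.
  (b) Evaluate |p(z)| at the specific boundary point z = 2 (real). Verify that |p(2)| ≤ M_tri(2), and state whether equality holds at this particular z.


Coefficients: c_0 = 3, c_1 = 2, c_2 = 4. Radius r = 2.
Part (a). Triangle bound: M_tri(r) = Σ_k |c_k| r^k
  = |3|·2^0 + |2|·2^1 + |4|·2^2
  = 3 + 4 + 16 = 23.
This bounds M(r) := max_{|z|=r} |p(z)| from above; equality holds iff all terms c_k z^k can be made to align in phase at a single z on |z|=r.
Part (b). At z = 2 (real, on the circle |z| = r):
  p(2) = (3)·2^0 + (2)·2^1 + (4)·2^2 = 23.
  |p(2)| = 23.
Since all nonzero coefficients share the same sign, |p(2)| = 23 = M_tri(2); the triangle bound is attained at z = 2, so in fact M(r) = 23.

M_tri(2) = 23; |p(2)| = 23; equality at z=2: yes.


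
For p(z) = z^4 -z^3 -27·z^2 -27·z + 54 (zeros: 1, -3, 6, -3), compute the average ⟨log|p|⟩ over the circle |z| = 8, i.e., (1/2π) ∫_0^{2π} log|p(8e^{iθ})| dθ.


Zeros: -3, -3, 1, 6; r = 8.
Inside |z| < r: -3, -3, 1, 6. Outside (|z| ≥ r): ∅.
p(0) = 54, so log|p(0)| = log(54) = 3.9890.
Apply Jensen: I(r) = log|p(0)| + Σ_k log(r/|z_k|), summed over zeros inside |z| < r.
  log(r/|z_k|) for z_k = 1: log(8/1) = 2.0794
  log(r/|z_k|) for z_k = -3: log(8/3) = 0.9808
  log(r/|z_k|) for z_k = 6: log(8/6) = 0.2877
  log(r/|z_k|) for z_k = -3: log(8/3) = 0.9808
Sum over inside zeros: 4.3288.
I(r) = log|p(0)| + (inside sum) = 3.9890 + 4.3288 = 8.3178.
Closed form (all zeros inside, monic): I(r) = n·log(r) = 4·log(8) = 8.3178. ✓

I(r) ≈ 8.3178.


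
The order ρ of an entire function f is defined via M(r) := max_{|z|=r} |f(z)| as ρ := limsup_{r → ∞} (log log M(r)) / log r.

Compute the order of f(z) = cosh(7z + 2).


cosh(w) is a linear combination of e^{iw} and e^{−iw} (or e^w, e^{−w} in the hyperbolic case), so |cosh(w)| ≤ e^{|w|}. With w = 7z + 2, |w| ≤ 7|z| + 2 = 7r + 2 on |z| = r, giving M(r) ≤ e^{7r + 2}, so ρ ≤ 1. On a suitable ray (z = it for sin/cos; z = t for sinh/cosh, t real → ∞), |cosh(7z + 2)| grows like e^{7|t|}/2, so ρ ≥ 1. Hence ρ = 1.
Therefore ρ = 1.

Order ρ = 1.


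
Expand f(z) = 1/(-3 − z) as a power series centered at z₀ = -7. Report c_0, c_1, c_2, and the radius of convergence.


Let w = z − z₀, so z = z₀ + w.
Then -3 − z = -3 − (z₀ + w) = (-3 − z₀) − w = 4 − w.
f(z) = 1/(4 − w) = (1/(4)) · 1/(1 − w/(4)) = Σ_{n≥0} w^n / (4)^(n+1).
So c_n = 1/(4)^(n+1):
  c_0 = 1/(4)^1 = 1/4.
  c_1 = 1/(4)^2 = 1/16.
  c_2 = 1/(4)^3 = 1/64.
The series is valid for |w/d| < 1, i.e. |z − z₀| < |d|.
Radius of convergence: R = |-3 − z₀| = |4| = 4 (distance from z₀ to the singularity z = -3).

c_0 = 1/4, c_1 = 1/16, c_2 = 1/64; R = 4.


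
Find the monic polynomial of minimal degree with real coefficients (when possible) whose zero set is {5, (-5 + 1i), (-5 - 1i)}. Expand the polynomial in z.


The polynomial is p(z) = ∏_{α ∈ S} (z − α), where S = {5, (-5 + 1i), (-5 - 1i)}.
Expanding the product yields: p(z) = z^3 + 5·z^2 -24·z -130.
Note conjugate pairs combine to real quadratics: (z − (-5+1i))(z − (-5−1i)) = z² + 10z + 26.
The resulting polynomial has degree 3 and real coefficients as required.

p(z) = z^3 + 5·z^2 -24·z -130.


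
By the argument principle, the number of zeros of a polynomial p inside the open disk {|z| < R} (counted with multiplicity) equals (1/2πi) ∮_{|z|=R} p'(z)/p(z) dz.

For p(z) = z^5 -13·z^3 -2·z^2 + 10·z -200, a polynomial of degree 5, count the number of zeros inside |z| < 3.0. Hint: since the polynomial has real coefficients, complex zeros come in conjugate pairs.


The zeros of p are: 4, (-3 + 1i), (-3 - 1i), (1 + 2i), (1 - 2i).
Their magnitudes are: 4, 3.162, 3.162, 2.236, 2.236.
Zeros with |z| < R = 3.0: (1 + 2i), (1 - 2i).
Count = 2.
By the argument principle, (1/2πi) ∮_{|z|=R} p'(z)/p(z) dz equals exactly this count.

Number of zeros inside |z| < 3.0: 2.


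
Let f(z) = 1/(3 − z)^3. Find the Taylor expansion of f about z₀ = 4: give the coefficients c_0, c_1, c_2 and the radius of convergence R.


Let w = z − z₀, so z = z₀ + w.
Then 3 − z = 3 − (z₀ + w) = (3 − z₀) − w = -1 − w.
f(z) = 1/(-1 − w)^3 = (1/(-1)^3) · (1 − w/(-1))^{−3}.
By the binomial series (1−u)^{−3} = Σ_{n≥0} C(n+2, 2) u^n for |u|<1, with u = w/(-1):
  c_n = C(n+2, 2) / (-1)^(n+3).
  c_0 = 1/(-1)^3 = -1.
  c_1 = 3/(-1)^4 = 3.
  c_2 = 6/(-1)^5 = -6.
The series is valid for |w/d| < 1, i.e. |z − z₀| < |d|.
Radius of convergence: R = |3 − z₀| = |-1| = 1 (distance from z₀ to the singularity z = 3).

c_0 = -1, c_1 = 3, c_2 = -6; R = 1.


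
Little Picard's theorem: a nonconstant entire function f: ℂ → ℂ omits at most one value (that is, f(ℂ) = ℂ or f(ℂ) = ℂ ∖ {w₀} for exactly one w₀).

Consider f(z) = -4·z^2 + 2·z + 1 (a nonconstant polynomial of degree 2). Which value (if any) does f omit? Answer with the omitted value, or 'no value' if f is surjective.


Little Picard bounds the complement of f(ℂ) to at most one point.
For every w ∈ ℂ, the equation p(z) − w = 0 is a nonconstant polynomial in z and hence has at least one root by the fundamental theorem of algebra. So p is surjective onto ℂ, omitting no value.

Omitted value: no value.


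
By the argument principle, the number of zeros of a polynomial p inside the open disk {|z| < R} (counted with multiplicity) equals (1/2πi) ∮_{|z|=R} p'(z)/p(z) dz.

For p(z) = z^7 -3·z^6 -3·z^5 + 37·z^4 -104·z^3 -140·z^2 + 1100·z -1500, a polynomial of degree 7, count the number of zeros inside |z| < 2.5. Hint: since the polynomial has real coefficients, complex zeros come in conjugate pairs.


The zeros of p are: 3, (-3 + 1i), (-3 - 1i), (1 + 3i), (1 - 3i), (2 + 1i), (2 - 1i).
Their magnitudes are: 3, 3.162, 3.162, 3.162, 3.162, 2.236, 2.236.
Zeros with |z| < R = 2.5: (2 + 1i), (2 - 1i).
Count = 2.
By the argument principle, (1/2πi) ∮_{|z|=R} p'(z)/p(z) dz equals exactly this count.

Number of zeros inside |z| < 2.5: 2.


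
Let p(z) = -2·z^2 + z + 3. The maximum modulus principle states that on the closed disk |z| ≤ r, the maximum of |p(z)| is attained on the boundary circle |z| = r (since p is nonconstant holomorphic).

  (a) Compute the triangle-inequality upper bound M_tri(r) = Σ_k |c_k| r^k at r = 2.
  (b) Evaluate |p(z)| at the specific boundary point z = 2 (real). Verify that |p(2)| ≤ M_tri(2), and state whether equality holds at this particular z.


Coefficients: c_0 = 3, c_1 = 1, c_2 = -2. Radius r = 2.
Part (a). Triangle bound: M_tri(r) = Σ_k |c_k| r^k
  = |3|·2^0 + |1|·2^1 + |-2|·2^2
  = 3 + 2 + 8 = 13.
This bounds M(r) := max_{|z|=r} |p(z)| from above; equality holds iff all terms c_k z^k can be made to align in phase at a single z on |z|=r.
Part (b). At z = 2 (real, on the circle |z| = r):
  p(2) = (3)·2^0 + (1)·2^1 + (-2)·2^2 = -3.
  |p(2)| = 3.
Check: |p(2)| = 3 ≤ 13 = M_tri(2). ✓ Equality does not hold at z = 2 (the coefficients have mixed signs, so the terms do not all align in phase there).

M_tri(2) = 13; |p(2)| = 3; equality at z=2: no.


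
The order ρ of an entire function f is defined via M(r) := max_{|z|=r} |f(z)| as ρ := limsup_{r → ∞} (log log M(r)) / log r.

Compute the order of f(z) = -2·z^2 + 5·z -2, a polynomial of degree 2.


|f(z)| ≤ Σ|c_k|·r^k = O(r^2) as r → ∞. Polynomial growth is O(e^{r^ε}) for every ε > 0 (since r^2/e^{r^ε} → 0), so ρ ≤ ε for all ε > 0, i.e. ρ = 0. Every nonconstant polynomial has order 0.
Therefore ρ = 0.

Order ρ = 0.


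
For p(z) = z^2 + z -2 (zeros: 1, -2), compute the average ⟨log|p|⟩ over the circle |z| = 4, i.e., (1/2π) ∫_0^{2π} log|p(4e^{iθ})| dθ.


Zeros: -2, 1; r = 4.
Inside |z| < r: -2, 1. Outside (|z| ≥ r): ∅.
p(0) = -2, so log|p(0)| = log(2) = 0.6931.
Apply Jensen: I(r) = log|p(0)| + Σ_k log(r/|z_k|), summed over zeros inside |z| < r.
  log(r/|z_k|) for z_k = 1: log(4/1) = 1.3863
  log(r/|z_k|) for z_k = -2: log(4/2) = 0.6931
Sum over inside zeros: 2.0794.
I(r) = log|p(0)| + (inside sum) = 0.6931 + 2.0794 = 2.7726.
Closed form (all zeros inside, monic): I(r) = n·log(r) = 2·log(4) = 2.7726. ✓

I(r) ≈ 2.7726.


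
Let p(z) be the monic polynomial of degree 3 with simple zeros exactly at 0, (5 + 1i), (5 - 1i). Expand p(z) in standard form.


The polynomial is p(z) = ∏_{α ∈ S} (z − α), where S = {0, (5 + 1i), (5 - 1i)}.
Expanding the product yields: p(z) = z^3 -10·z^2 + 26·z.
Note conjugate pairs combine to real quadratics: (z − (5+1i))(z − (5−1i)) = z² − 10z + 26.
The resulting polynomial has degree 3 and real coefficients as required.

p(z) = z^3 -10·z^2 + 26·z.


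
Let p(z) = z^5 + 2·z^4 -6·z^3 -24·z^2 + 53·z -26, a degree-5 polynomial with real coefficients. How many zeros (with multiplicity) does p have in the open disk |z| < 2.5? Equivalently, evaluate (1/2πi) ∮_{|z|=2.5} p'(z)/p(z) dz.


The zeros of p are: 2, 1, 1, (-3 + 2i), (-3 - 2i).
Their magnitudes are: 2, 1, 1, 3.606, 3.606.
Zeros with |z| < R = 2.5: 2, 1, 1.
Count = 3.
By the argument principle, (1/2πi) ∮_{|z|=R} p'(z)/p(z) dz equals exactly this count.

Number of zeros inside |z| < 2.5: 3.


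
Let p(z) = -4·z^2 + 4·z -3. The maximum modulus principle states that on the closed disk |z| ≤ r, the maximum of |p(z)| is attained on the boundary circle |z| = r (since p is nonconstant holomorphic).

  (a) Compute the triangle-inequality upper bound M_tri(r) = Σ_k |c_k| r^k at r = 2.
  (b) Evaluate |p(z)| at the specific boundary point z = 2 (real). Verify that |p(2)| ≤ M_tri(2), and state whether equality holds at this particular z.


Coefficients: c_0 = -3, c_1 = 4, c_2 = -4. Radius r = 2.
Part (a). Triangle bound: M_tri(r) = Σ_k |c_k| r^k
  = |-3|·2^0 + |4|·2^1 + |-4|·2^2
  = 3 + 8 + 16 = 27.
This bounds M(r) := max_{|z|=r} |p(z)| from above; equality holds iff all terms c_k z^k can be made to align in phase at a single z on |z|=r.
Part (b). At z = 2 (real, on the circle |z| = r):
  p(2) = (-3)·2^0 + (4)·2^1 + (-4)·2^2 = -11.
  |p(2)| = 11.
Check: |p(2)| = 11 ≤ 27 = M_tri(2). ✓ Equality does not hold at z = 2 (the coefficients have mixed signs, so the terms do not all align in phase there).

M_tri(2) = 27; |p(2)| = 11; equality at z=2: no.


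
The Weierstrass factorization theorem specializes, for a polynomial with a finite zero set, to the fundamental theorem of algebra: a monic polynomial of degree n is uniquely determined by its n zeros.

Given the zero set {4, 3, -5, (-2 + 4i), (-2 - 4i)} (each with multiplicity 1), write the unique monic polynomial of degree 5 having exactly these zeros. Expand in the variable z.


The polynomial is p(z) = ∏_{α ∈ S} (z − α), where S = {4, 3, -5, (-2 + 4i), (-2 - 4i)}.
Expanding the product yields: p(z) = z^5 + 2·z^4 -11·z^3 -72·z^2 -220·z + 1200.
Note conjugate pairs combine to real quadratics: (z − (-2+4i))(z − (-2−4i)) = z² + 4z + 20.
The resulting polynomial has degree 5 and real coefficients as required.

p(z) = z^5 + 2·z^4 -11·z^3 -72·z^2 -220·z + 1200.


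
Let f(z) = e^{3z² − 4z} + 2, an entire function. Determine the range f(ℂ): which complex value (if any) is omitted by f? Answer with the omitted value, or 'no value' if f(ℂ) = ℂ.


Little Picard bounds the complement of f(ℂ) to at most one point.
The exponent g(z) = 3z² − 4z is a nonconstant polynomial, hence surjective onto ℂ. So e^{g(z)} takes every value in {e^w : w ∈ ℂ} = ℂ ∖ {0}. Adding 2 shifts the range to ℂ ∖ {2}. f omits exactly 2.

Omitted value: 2.


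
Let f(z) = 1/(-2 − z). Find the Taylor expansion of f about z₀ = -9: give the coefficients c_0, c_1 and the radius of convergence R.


Let w = z − z₀, so z = z₀ + w.
Then -2 − z = -2 − (z₀ + w) = (-2 − z₀) − w = 7 − w.
f(z) = 1/(7 − w) = (1/(7)) · 1/(1 − w/(7)) = Σ_{n≥0} w^n / (7)^(n+1).
So c_n = 1/(7)^(n+1):
  c_0 = 1/(7)^1 = 1/7.
  c_1 = 1/(7)^2 = 1/49.
The series is valid for |w/d| < 1, i.e. |z − z₀| < |d|.
Radius of convergence: R = |-2 − z₀| = |7| = 7 (distance from z₀ to the singularity z = -2).

c_0 = 1/7, c_1 = 1/49; R = 7.


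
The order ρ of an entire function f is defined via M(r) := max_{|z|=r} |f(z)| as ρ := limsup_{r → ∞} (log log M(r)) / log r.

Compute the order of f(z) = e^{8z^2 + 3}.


|e^{8z^2 + 3}| = e^{Re(8·z^2) + 3} ≤ e^{8|z|^2 + 3} = e^{8r^2 + 3} on |z| = r, so ρ ≤ 2. Choosing z on |z|=r so that 8·z^2 is real positive (always possible by picking arg z appropriately) gives |f(z)| = e^{8r^2 + 3}, matching the bound. The additive constant 3 does not affect log log M(r) ~ 2·log r. Hence ρ = 2.
Therefore ρ = 2.

Order ρ = 2.


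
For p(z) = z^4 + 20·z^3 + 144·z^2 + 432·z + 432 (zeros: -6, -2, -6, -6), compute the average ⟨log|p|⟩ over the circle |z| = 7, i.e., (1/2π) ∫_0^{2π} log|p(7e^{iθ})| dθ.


Zeros: -6, -6, -6, -2; r = 7.
Inside |z| < r: -6, -6, -6, -2. Outside (|z| ≥ r): ∅.
p(0) = 432, so log|p(0)| = log(432) = 6.0684.
Apply Jensen: I(r) = log|p(0)| + Σ_k log(r/|z_k|), summed over zeros inside |z| < r.
  log(r/|z_k|) for z_k = -6: log(7/6) = 0.1542
  log(r/|z_k|) for z_k = -2: log(7/2) = 1.2528
  log(r/|z_k|) for z_k = -6: log(7/6) = 0.1542
  log(r/|z_k|) for z_k = -6: log(7/6) = 0.1542
Sum over inside zeros: 1.7152.
I(r) = log|p(0)| + (inside sum) = 6.0684 + 1.7152 = 7.7836.
Closed form (all zeros inside, monic): I(r) = n·log(r) = 4·log(7) = 7.7836. ✓

I(r) ≈ 7.7836.


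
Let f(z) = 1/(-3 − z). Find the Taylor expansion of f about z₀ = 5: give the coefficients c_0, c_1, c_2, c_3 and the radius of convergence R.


Let w = z − z₀, so z = z₀ + w.
Then -3 − z = -3 − (z₀ + w) = (-3 − z₀) − w = -8 − w.
f(z) = 1/(-8 − w) = (1/(-8)) · 1/(1 − w/(-8)) = Σ_{n≥0} w^n / (-8)^(n+1).
So c_n = 1/(-8)^(n+1):
  c_0 = 1/(-8)^1 = -1/8.
  c_1 = 1/(-8)^2 = 1/64.
  c_2 = 1/(-8)^3 = -1/512.
  c_3 = 1/(-8)^4 = 1/4096.
The series is valid for |w/d| < 1, i.e. |z − z₀| < |d|.
Radius of convergence: R = |-3 − z₀| = |-8| = 8 (distance from z₀ to the singularity z = -3).

c_0 = -1/8, c_1 = 1/64, c_2 = -1/512, c_3 = 1/4096; R = 8.


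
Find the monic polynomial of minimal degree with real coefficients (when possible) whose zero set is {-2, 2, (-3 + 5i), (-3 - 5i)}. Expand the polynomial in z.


The polynomial is p(z) = ∏_{α ∈ S} (z − α), where S = {-2, 2, (-3 + 5i), (-3 - 5i)}.
Expanding the product yields: p(z) = z^4 + 6·z^3 + 30·z^2 -24·z -136.
Note conjugate pairs combine to real quadratics: (z − (-3+5i))(z − (-3−5i)) = z² + 6z + 34.
The resulting polynomial has degree 4 and real coefficients as required.

p(z) = z^4 + 6·z^3 + 30·z^2 -24·z -136.


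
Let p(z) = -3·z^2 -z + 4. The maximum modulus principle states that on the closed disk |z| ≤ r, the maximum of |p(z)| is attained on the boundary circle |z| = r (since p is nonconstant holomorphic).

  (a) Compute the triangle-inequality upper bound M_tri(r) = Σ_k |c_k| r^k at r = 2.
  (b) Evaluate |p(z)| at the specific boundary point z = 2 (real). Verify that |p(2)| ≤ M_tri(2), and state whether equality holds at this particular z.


Coefficients: c_0 = 4, c_1 = -1, c_2 = -3. Radius r = 2.
Part (a). Triangle bound: M_tri(r) = Σ_k |c_k| r^k
  = |4|·2^0 + |-1|·2^1 + |-3|·2^2
  = 4 + 2 + 12 = 18.
This bounds M(r) := max_{|z|=r} |p(z)| from above; equality holds iff all terms c_k z^k can be made to align in phase at a single z on |z|=r.
Part (b). At z = 2 (real, on the circle |z| = r):
  p(2) = (4)·2^0 + (-1)·2^1 + (-3)·2^2 = -10.
  |p(2)| = 10.
Check: |p(2)| = 10 ≤ 18 = M_tri(2). ✓ Equality does not hold at z = 2 (the coefficients have mixed signs, so the terms do not all align in phase there).

M_tri(2) = 18; |p(2)| = 10; equality at z=2: no.


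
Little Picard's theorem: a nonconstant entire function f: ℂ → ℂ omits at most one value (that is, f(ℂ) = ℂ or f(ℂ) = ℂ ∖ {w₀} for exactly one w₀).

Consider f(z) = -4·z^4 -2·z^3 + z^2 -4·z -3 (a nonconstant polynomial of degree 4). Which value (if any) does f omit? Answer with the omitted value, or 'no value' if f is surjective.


Little Picard bounds the complement of f(ℂ) to at most one point.
For every w ∈ ℂ, the equation p(z) − w = 0 is a nonconstant polynomial in z and hence has at least one root by the fundamental theorem of algebra. So p is surjective onto ℂ, omitting no value.

Omitted value: no value.


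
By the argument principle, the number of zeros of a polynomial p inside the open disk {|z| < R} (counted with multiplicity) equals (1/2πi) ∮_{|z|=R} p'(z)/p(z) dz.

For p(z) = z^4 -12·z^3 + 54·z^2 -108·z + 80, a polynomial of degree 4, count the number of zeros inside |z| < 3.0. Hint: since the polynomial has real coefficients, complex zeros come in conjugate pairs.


The zeros of p are: 4, 2, (3 + 1i), (3 - 1i).
Their magnitudes are: 4, 2, 3.162, 3.162.
Zeros with |z| < R = 3.0: 2.
Count = 1.
By the argument principle, (1/2πi) ∮_{|z|=R} p'(z)/p(z) dz equals exactly this count.

Number of zeros inside |z| < 3.0: 1.


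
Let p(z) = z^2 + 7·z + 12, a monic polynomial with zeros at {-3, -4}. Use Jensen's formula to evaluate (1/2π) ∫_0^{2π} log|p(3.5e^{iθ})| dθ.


Zeros: -4, -3; r = 3.5.
Inside |z| < r: -3. Outside (|z| ≥ r): -4.
p(0) = 12, so log|p(0)| = log(12) = 2.4849.
Apply Jensen: I(r) = log|p(0)| + Σ_k log(r/|z_k|), summed over zeros inside |z| < r.
  log(r/|z_k|) for z_k = -3: log(3.5/3) = 0.1542
  Outside zeros (-4) contribute nothing to the Jensen sum.
Sum over inside zeros: 0.1542.
I(r) = log|p(0)| + (inside sum) = 2.4849 + 0.1542 = 2.6391.
Note: since some zeros are outside |z| ≤ r, the simplified n·log(r) form does NOT apply — only the inside zeros contribute.

I(r) ≈ 2.6391.


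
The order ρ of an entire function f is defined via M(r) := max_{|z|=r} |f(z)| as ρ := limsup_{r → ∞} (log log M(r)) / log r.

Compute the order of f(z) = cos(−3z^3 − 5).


Write cos(w) = (e^{iw} ± e^{−iw})/(2 or 2i), so |cos(w)| ≤ e^{|w|}. With w = −3z^3 − 5, |w| ≤ 3r^3 + 5 on |z|=r, giving M(r) ≤ e^{3r^3 + 5} and ρ ≤ 3. For the lower bound, choose z on |z|=r with -3z^3 purely imaginary of modulus 3r^3; then |cos(−3z^3 − 5)| grows like e^{3r^3}/2, so ρ ≥ 3. Hence ρ = 3.
Therefore ρ = 3.

Order ρ = 3.


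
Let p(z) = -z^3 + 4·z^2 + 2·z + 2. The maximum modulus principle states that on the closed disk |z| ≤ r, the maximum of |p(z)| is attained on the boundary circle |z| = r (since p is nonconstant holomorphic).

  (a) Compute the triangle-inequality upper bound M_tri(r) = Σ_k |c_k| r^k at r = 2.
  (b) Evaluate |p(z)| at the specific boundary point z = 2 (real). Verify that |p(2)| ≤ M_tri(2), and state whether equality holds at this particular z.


Coefficients: c_0 = 2, c_1 = 2, c_2 = 4, c_3 = -1. Radius r = 2.
Part (a). Triangle bound: M_tri(r) = Σ_k |c_k| r^k
  = |2|·2^0 + |2|·2^1 + |4|·2^2 + |-1|·2^3
  = 2 + 4 + 16 + 8 = 30.
This bounds M(r) := max_{|z|=r} |p(z)| from above; equality holds iff all terms c_k z^k can be made to align in phase at a single z on |z|=r.
Part (b). At z = 2 (real, on the circle |z| = r):
  p(2) = (2)·2^0 + (2)·2^1 + (4)·2^2 + (-1)·2^3 = 14.
  |p(2)| = 14.
Check: |p(2)| = 14 ≤ 30 = M_tri(2). ✓ Equality does not hold at z = 2 (the coefficients have mixed signs, so the terms do not all align in phase there).

M_tri(2) = 30; |p(2)| = 14; equality at z=2: no.


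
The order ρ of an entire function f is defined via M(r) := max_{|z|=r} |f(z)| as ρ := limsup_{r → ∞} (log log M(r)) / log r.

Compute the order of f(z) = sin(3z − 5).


sin(w) is a linear combination of e^{iw} and e^{−iw} (or e^w, e^{−w} in the hyperbolic case), so |sin(w)| ≤ e^{|w|}. With w = 3z − 5, |w| ≤ 3|z| + 5 = 3r + 5 on |z| = r, giving M(r) ≤ e^{3r + 5}, so ρ ≤ 1. On a suitable ray (z = it for sin/cos; z = t for sinh/cosh, t real → ∞), |sin(3z − 5)| grows like e^{3|t|}/2, so ρ ≥ 1. Hence ρ = 1.
Therefore ρ = 1.

Order ρ = 1.


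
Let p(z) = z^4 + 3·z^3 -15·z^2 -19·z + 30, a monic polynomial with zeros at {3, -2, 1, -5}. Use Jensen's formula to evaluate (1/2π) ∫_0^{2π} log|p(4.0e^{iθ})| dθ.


Zeros: -5, -2, 1, 3; r = 4.0.
Inside |z| < r: -2, 1, 3. Outside (|z| ≥ r): -5.
p(0) = 30, so log|p(0)| = log(30) = 3.4012.
Apply Jensen: I(r) = log|p(0)| + Σ_k log(r/|z_k|), summed over zeros inside |z| < r.
  log(r/|z_k|) for z_k = 3: log(4.0/3) = 0.2877
  log(r/|z_k|) for z_k = -2: log(4.0/2) = 0.6931
  log(r/|z_k|) for z_k = 1: log(4.0/1) = 1.3863
  Outside zeros (-5) contribute nothing to the Jensen sum.
Sum over inside zeros: 2.3671.
I(r) = log|p(0)| + (inside sum) = 3.4012 + 2.3671 = 5.7683.
Note: since some zeros are outside |z| ≤ r, the simplified n·log(r) form does NOT apply — only the inside zeros contribute.

I(r) ≈ 5.7683.


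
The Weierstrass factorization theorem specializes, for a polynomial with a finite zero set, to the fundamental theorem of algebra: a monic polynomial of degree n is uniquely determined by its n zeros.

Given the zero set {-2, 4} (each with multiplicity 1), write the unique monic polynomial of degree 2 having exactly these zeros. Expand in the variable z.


The polynomial is p(z) = ∏_{α ∈ S} (z − α), where S = {-2, 4}.
Expanding the product yields: p(z) = z^2 -2·z -8.
The resulting polynomial has degree 2 and real coefficients as required.

p(z) = z^2 -2·z -8.


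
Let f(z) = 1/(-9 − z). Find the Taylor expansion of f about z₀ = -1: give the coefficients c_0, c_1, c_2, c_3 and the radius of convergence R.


Let w = z − z₀, so z = z₀ + w.
Then -9 − z = -9 − (z₀ + w) = (-9 − z₀) − w = -8 − w.
f(z) = 1/(-8 − w) = (1/(-8)) · 1/(1 − w/(-8)) = Σ_{n≥0} w^n / (-8)^(n+1).
So c_n = 1/(-8)^(n+1):
  c_0 = 1/(-8)^1 = -1/8.
  c_1 = 1/(-8)^2 = 1/64.
  c_2 = 1/(-8)^3 = -1/512.
  c_3 = 1/(-8)^4 = 1/4096.
The series is valid for |w/d| < 1, i.e. |z − z₀| < |d|.
Radius of convergence: R = |-9 − z₀| = |-8| = 8 (distance from z₀ to the singularity z = -9).

c_0 = -1/8, c_1 = 1/64, c_2 = -1/512, c_3 = 1/4096; R = 8.


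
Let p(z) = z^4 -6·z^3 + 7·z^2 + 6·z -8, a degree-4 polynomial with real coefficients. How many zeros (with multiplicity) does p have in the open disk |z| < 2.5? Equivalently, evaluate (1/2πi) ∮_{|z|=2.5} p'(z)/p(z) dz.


The zeros of p are: 1, -1, 2, 4.
Their magnitudes are: 1, 1, 2, 4.
Zeros with |z| < R = 2.5: 1, -1, 2.
Count = 3.
By the argument principle, (1/2πi) ∮_{|z|=R} p'(z)/p(z) dz equals exactly this count.

Number of zeros inside |z| < 2.5: 3.


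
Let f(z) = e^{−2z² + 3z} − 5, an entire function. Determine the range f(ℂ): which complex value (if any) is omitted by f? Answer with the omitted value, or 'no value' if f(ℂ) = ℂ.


Little Picard bounds the complement of f(ℂ) to at most one point.
The exponent g(z) = −2z² + 3z is a nonconstant polynomial, hence surjective onto ℂ. So e^{g(z)} takes every value in {e^w : w ∈ ℂ} = ℂ ∖ {0}. Adding -5 shifts the range to ℂ ∖ {-5}. f omits exactly -5.

Omitted value: -5.


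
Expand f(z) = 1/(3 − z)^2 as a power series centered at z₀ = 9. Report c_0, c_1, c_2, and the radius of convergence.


Let w = z − z₀, so z = z₀ + w.
Then 3 − z = 3 − (z₀ + w) = (3 − z₀) − w = -6 − w.
f(z) = 1/(-6 − w)^2 = (1/(-6)^2) · (1 − w/(-6))^{−2}.
By the binomial series (1−u)^{−2} = Σ_{n≥0} C(n+1, 1) u^n for |u|<1, with u = w/(-6):
  c_n = C(n+1, 1) / (-6)^(n+2).
  c_0 = 1/(-6)^2 = 1/36.
  c_1 = 2/(-6)^3 = -1/108.
  c_2 = 3/(-6)^4 = 1/432.
The series is valid for |w/d| < 1, i.e. |z − z₀| < |d|.
Radius of convergence: R = |3 − z₀| = |-6| = 6 (distance from z₀ to the singularity z = 3).

c_0 = 1/36, c_1 = -1/108, c_2 = 1/432; R = 6.


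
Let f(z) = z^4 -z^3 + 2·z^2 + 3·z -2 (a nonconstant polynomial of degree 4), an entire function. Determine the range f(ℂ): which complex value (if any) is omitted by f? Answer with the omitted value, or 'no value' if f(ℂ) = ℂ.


Little Picard bounds the complement of f(ℂ) to at most one point.
For every w ∈ ℂ, the equation p(z) − w = 0 is a nonconstant polynomial in z and hence has at least one root by the fundamental theorem of algebra. So p is surjective onto ℂ, omitting no value.

Omitted value: no value.


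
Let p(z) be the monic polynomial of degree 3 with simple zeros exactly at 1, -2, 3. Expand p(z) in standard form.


The polynomial is p(z) = ∏_{α ∈ S} (z − α), where S = {1, -2, 3}.
Expanding the product yields: p(z) = z^3 -2·z^2 -5·z + 6.
The resulting polynomial has degree 3 and real coefficients as required.

p(z) = z^3 -2·z^2 -5·z + 6.


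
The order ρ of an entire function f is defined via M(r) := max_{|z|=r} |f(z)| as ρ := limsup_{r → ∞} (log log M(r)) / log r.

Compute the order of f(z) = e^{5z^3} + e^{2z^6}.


Each summand is entire of order 3 and 6 respectively (as in the single-exponential case). The order of a sum is at most the max of the orders, so ρ ≤ 6. For the lower bound: on |z|=r choose arg z so that 2z^6 is real positive; then |e^{2z^6}| = e^{2r^6} while |e^{5z^3}| ≤ e^{5r^3} = o(e^{2r^6}). So |f| ≥ e^{2r^6}(1 − o(1)) and ρ ≥ 6. Hence ρ = max(3, 6) = 6.
Therefore ρ = 6.

Order ρ = 6.


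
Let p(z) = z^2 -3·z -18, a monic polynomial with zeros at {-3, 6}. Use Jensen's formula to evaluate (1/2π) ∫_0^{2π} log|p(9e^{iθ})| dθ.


Zeros: -3, 6; r = 9.
Inside |z| < r: -3, 6. Outside (|z| ≥ r): ∅.
p(0) = -18, so log|p(0)| = log(18) = 2.8904.
Apply Jensen: I(r) = log|p(0)| + Σ_k log(r/|z_k|), summed over zeros inside |z| < r.
  log(r/|z_k|) for z_k = -3: log(9/3) = 1.0986
  log(r/|z_k|) for z_k = 6: log(9/6) = 0.4055
Sum over inside zeros: 1.5041.
I(r) = log|p(0)| + (inside sum) = 2.8904 + 1.5041 = 4.3944.
Closed form (all zeros inside, monic): I(r) = n·log(r) = 2·log(9) = 4.3944. ✓

I(r) ≈ 4.3944.


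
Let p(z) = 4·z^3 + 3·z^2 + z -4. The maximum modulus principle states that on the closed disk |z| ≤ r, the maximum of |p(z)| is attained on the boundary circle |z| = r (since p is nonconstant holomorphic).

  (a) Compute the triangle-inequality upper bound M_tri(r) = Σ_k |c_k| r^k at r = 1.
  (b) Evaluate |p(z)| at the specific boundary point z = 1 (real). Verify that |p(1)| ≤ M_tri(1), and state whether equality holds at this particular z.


Coefficients: c_0 = -4, c_1 = 1, c_2 = 3, c_3 = 4. Radius r = 1.
Part (a). Triangle bound: M_tri(r) = Σ_k |c_k| r^k
  = |-4|·1^0 + |1|·1^1 + |3|·1^2 + |4|·1^3
  = 4 + 1 + 3 + 4 = 12.
This bounds M(r) := max_{|z|=r} |p(z)| from above; equality holds iff all terms c_k z^k can be made to align in phase at a single z on |z|=r.
Part (b). At z = 1 (real, on the circle |z| = r):
  p(1) = (-4)·1^0 + (1)·1^1 + (3)·1^2 + (4)·1^3 = 4.
  |p(1)| = 4.
Check: |p(1)| = 4 ≤ 12 = M_tri(1). ✓ Equality does not hold at z = 1 (the coefficients have mixed signs, so the terms do not all align in phase there).

M_tri(1) = 12; |p(1)| = 4; equality at z=1: no.


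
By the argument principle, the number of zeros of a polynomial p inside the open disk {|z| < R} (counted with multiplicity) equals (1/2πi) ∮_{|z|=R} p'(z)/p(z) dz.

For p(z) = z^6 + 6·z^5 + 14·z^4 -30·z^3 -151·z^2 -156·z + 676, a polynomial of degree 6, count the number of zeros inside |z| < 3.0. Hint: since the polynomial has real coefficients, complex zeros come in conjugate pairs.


The zeros of p are: 2, (-2 + 3i), (-2 - 3i), 2, (-3 + 2i), (-3 - 2i).
Their magnitudes are: 2, 3.606, 3.606, 2, 3.606, 3.606.
Zeros with |z| < R = 3.0: 2, 2.
Count = 2.
By the argument principle, (1/2πi) ∮_{|z|=R} p'(z)/p(z) dz equals exactly this count.

Number of zeros inside |z| < 3.0: 2.


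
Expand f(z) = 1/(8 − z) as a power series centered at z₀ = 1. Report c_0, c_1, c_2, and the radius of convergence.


Let w = z − z₀, so z = z₀ + w.
Then 8 − z = 8 − (z₀ + w) = (8 − z₀) − w = 7 − w.
f(z) = 1/(7 − w) = (1/(7)) · 1/(1 − w/(7)) = Σ_{n≥0} w^n / (7)^(n+1).
So c_n = 1/(7)^(n+1):
  c_0 = 1/(7)^1 = 1/7.
  c_1 = 1/(7)^2 = 1/49.
  c_2 = 1/(7)^3 = 1/343.
The series is valid for |w/d| < 1, i.e. |z − z₀| < |d|.
Radius of convergence: R = |8 − z₀| = |7| = 7 (distance from z₀ to the singularity z = 8).

c_0 = 1/7, c_1 = 1/49, c_2 = 1/343; R = 7.


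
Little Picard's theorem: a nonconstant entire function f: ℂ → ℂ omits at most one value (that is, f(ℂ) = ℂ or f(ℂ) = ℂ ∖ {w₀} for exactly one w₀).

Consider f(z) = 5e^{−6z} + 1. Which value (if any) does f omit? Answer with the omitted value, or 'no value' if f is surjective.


Little Picard bounds the complement of f(ℂ) to at most one point.
e^{−6z} is never zero on ℂ, so 5·e^{−6z} takes every value in ℂ ∖ {0}. Adding 1 shifts the range to ℂ ∖ {1}. Thus f omits exactly the value 1.

Omitted value: 1.


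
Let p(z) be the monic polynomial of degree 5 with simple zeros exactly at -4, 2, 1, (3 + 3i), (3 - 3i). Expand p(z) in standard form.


The polynomial is p(z) = ∏_{α ∈ S} (z − α), where S = {-4, 2, 1, (3 + 3i), (3 - 3i)}.
Expanding the product yields: p(z) = z^5 -5·z^4 + 2·z^3 + 86·z^2 -228·z + 144.
Note conjugate pairs combine to real quadratics: (z − (3+3i))(z − (3−3i)) = z² − 6z + 18.
The resulting polynomial has degree 5 and real coefficients as required.

p(z) = z^5 -5·z^4 + 2·z^3 + 86·z^2 -228·z + 144.


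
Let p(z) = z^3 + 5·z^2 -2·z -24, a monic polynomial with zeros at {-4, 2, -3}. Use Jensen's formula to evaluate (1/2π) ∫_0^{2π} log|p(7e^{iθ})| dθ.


Zeros: -4, -3, 2; r = 7.
Inside |z| < r: -4, -3, 2. Outside (|z| ≥ r): ∅.
p(0) = -24, so log|p(0)| = log(24) = 3.1781.
Apply Jensen: I(r) = log|p(0)| + Σ_k log(r/|z_k|), summed over zeros inside |z| < r.
  log(r/|z_k|) for z_k = -4: log(7/4) = 0.5596
  log(r/|z_k|) for z_k = 2: log(7/2) = 1.2528
  log(r/|z_k|) for z_k = -3: log(7/3) = 0.8473
Sum over inside zeros: 2.6597.
I(r) = log|p(0)| + (inside sum) = 3.1781 + 2.6597 = 5.8377.
Closed form (all zeros inside, monic): I(r) = n·log(r) = 3·log(7) = 5.8377. ✓

I(r) ≈ 5.8377.


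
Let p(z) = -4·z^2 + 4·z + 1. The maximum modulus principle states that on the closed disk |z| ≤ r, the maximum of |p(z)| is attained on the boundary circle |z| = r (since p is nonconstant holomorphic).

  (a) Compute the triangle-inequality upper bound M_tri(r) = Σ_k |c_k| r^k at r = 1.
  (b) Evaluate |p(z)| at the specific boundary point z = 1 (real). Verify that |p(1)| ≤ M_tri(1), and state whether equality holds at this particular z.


Coefficients: c_0 = 1, c_1 = 4, c_2 = -4. Radius r = 1.
Part (a). Triangle bound: M_tri(r) = Σ_k |c_k| r^k
  = |1|·1^0 + |4|·1^1 + |-4|·1^2
  = 1 + 4 + 4 = 9.
This bounds M(r) := max_{|z|=r} |p(z)| from above; equality holds iff all terms c_k z^k can be made to align in phase at a single z on |z|=r.
Part (b). At z = 1 (real, on the circle |z| = r):
  p(1) = (1)·1^0 + (4)·1^1 + (-4)·1^2 = 1.
  |p(1)| = 1.
Check: |p(1)| = 1 ≤ 9 = M_tri(1). ✓ Equality does not hold at z = 1 (the coefficients have mixed signs, so the terms do not all align in phase there).

M_tri(1) = 9; |p(1)| = 1; equality at z=1: no.


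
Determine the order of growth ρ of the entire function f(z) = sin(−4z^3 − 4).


Write sin(w) = (e^{iw} ± e^{−iw})/(2 or 2i), so |sin(w)| ≤ e^{|w|}. With w = −4z^3 − 4, |w| ≤ 4r^3 + 4 on |z|=r, giving M(r) ≤ e^{4r^3 + 4} and ρ ≤ 3. For the lower bound, choose z on |z|=r with -4z^3 purely imaginary of modulus 4r^3; then |sin(−4z^3 − 4)| grows like e^{4r^3}/2, so ρ ≥ 3. Hence ρ = 3.
Therefore ρ = 3.

Order ρ = 3.


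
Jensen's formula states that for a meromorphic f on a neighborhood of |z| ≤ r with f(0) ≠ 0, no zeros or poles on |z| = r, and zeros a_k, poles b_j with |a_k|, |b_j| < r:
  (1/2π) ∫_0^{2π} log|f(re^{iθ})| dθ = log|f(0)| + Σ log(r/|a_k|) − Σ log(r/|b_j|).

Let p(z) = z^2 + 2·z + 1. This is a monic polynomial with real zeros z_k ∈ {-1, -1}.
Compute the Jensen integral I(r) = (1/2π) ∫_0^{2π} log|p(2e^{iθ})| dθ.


Zeros: -1, -1; r = 2.
Inside |z| < r: -1, -1. Outside (|z| ≥ r): ∅.
p(0) = 1, so log|p(0)| = log(1) = 0.0000.
Apply Jensen: I(r) = log|p(0)| + Σ_k log(r/|z_k|), summed over zeros inside |z| < r.
  log(r/|z_k|) for z_k = -1: log(2/1) = 0.6931
  log(r/|z_k|) for z_k = -1: log(2/1) = 0.6931
Sum over inside zeros: 1.3863.
I(r) = log|p(0)| + (inside sum) = 0.0000 + 1.3863 = 1.3863.
Closed form (all zeros inside, monic): I(r) = n·log(r) = 2·log(2) = 1.3863. ✓

I(r) ≈ 1.3863.


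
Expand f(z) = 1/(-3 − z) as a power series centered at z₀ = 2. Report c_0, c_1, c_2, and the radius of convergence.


Let w = z − z₀, so z = z₀ + w.
Then -3 − z = -3 − (z₀ + w) = (-3 − z₀) − w = -5 − w.
f(z) = 1/(-5 − w) = (1/(-5)) · 1/(1 − w/(-5)) = Σ_{n≥0} w^n / (-5)^(n+1).
So c_n = 1/(-5)^(n+1):
  c_0 = 1/(-5)^1 = -1/5.
  c_1 = 1/(-5)^2 = 1/25.
  c_2 = 1/(-5)^3 = -1/125.
The series is valid for |w/d| < 1, i.e. |z − z₀| < |d|.
Radius of convergence: R = |-3 − z₀| = |-5| = 5 (distance from z₀ to the singularity z = -3).

c_0 = -1/5, c_1 = 1/25, c_2 = -1/125; R = 5.


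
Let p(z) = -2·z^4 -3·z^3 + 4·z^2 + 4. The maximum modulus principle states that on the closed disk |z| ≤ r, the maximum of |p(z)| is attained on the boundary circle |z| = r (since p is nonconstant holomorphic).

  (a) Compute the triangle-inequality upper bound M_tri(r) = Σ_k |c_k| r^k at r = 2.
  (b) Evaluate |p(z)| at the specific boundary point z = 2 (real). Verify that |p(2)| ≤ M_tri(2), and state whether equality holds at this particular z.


Coefficients: c_0 = 4, c_1 = 0, c_2 = 4, c_3 = -3, c_4 = -2. Radius r = 2.
Part (a). Triangle bound: M_tri(r) = Σ_k |c_k| r^k
  = |4|·2^0 + |0|·2^1 + |4|·2^2 + |-3|·2^3 + |-2|·2^4
  = 4 + 0 + 16 + 24 + 32 = 76.
This bounds M(r) := max_{|z|=r} |p(z)| from above; equality holds iff all terms c_k z^k can be made to align in phase at a single z on |z|=r.
Part (b). At z = 2 (real, on the circle |z| = r):
  p(2) = (4)·2^0 + (0)·2^1 + (4)·2^2 + (-3)·2^3 + (-2)·2^4 = -36.
  |p(2)| = 36.
Check: |p(2)| = 36 ≤ 76 = M_tri(2). ✓ Equality does not hold at z = 2 (the coefficients have mixed signs, so the terms do not all align in phase there).

M_tri(2) = 76; |p(2)| = 36; equality at z=2: no.


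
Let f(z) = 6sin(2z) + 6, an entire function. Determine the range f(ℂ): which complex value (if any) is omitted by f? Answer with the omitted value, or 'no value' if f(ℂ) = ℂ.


Little Picard bounds the complement of f(ℂ) to at most one point.
sin is entire and surjective onto ℂ: for every w ∈ ℂ, sin(ζ) = w has a solution ζ ∈ ℂ (e.g., via the complex inverse arcsin). With ζ = 2z this gives z = ζ/(2). Then 6·sin(2z) takes every value in 6·ℂ = ℂ, and adding 6 is a bijection of ℂ. So f is surjective and omits no value. (Note: only on the real line is sin bounded by [−1, 1].)

Omitted value: no value.


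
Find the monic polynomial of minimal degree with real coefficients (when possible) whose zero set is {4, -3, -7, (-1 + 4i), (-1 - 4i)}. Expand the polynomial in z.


The polynomial is p(z) = ∏_{α ∈ S} (z − α), where S = {4, -3, -7, (-1 + 4i), (-1 - 4i)}.
Expanding the product yields: p(z) = z^5 + 8·z^4 + 10·z^3 -20·z^2 -491·z -1428.
Note conjugate pairs combine to real quadratics: (z − (-1+4i))(z − (-1−4i)) = z² + 2z + 17.
The resulting polynomial has degree 5 and real coefficients as required.

p(z) = z^5 + 8·z^4 + 10·z^3 -20·z^2 -491·z -1428.


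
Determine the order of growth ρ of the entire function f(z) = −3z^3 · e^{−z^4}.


M(r) = max_{|z|=r} |-3|·|z|^3·|e^{−z^4}| = 3·r^3 · e^{1r^4} (the factors attain their maxima compatibly on |z|=r). Then log M(r) = log 3 + 3·log r + 1r^4, dominated by the last term, so log log M(r) ~ 4·log r. The polynomial factor -3z^3 contributes only a log r term and does not affect the order. ρ = 4.
Therefore ρ = 4.

Order ρ = 4.


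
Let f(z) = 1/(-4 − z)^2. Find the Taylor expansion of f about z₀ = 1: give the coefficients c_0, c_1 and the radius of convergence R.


Let w = z − z₀, so z = z₀ + w.
Then -4 − z = -4 − (z₀ + w) = (-4 − z₀) − w = -5 − w.
f(z) = 1/(-5 − w)^2 = (1/(-5)^2) · (1 − w/(-5))^{−2}.
By the binomial series (1−u)^{−2} = Σ_{n≥0} C(n+1, 1) u^n for |u|<1, with u = w/(-5):
  c_n = C(n+1, 1) / (-5)^(n+2).
  c_0 = 1/(-5)^2 = 1/25.
  c_1 = 2/(-5)^3 = -2/125.
The series is valid for |w/d| < 1, i.e. |z − z₀| < |d|.
Radius of convergence: R = |-4 − z₀| = |-5| = 5 (distance from z₀ to the singularity z = -4).

c_0 = 1/25, c_1 = -2/125; R = 5.


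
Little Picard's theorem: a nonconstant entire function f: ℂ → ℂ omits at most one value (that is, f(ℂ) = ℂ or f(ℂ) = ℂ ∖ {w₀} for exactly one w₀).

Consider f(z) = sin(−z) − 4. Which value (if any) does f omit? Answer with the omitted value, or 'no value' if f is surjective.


Little Picard bounds the complement of f(ℂ) to at most one point.
sin is entire and surjective onto ℂ: for every w ∈ ℂ, sin(ζ) = w has a solution ζ ∈ ℂ (e.g., via the complex inverse arcsin). With ζ = −z this gives z = ζ/(-1). Then 1·sin(−z) takes every value in 1·ℂ = ℂ, and adding -4 is a bijection of ℂ. So f is surjective and omits no value. (Note: only on the real line is sin bounded by [−1, 1].)

Omitted value: no value.


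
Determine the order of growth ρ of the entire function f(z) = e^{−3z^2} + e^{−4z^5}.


Each summand is entire of order 2 and 5 respectively (as in the single-exponential case). The order of a sum is at most the max of the orders, so ρ ≤ 5. For the lower bound: on |z|=r choose arg z so that -4z^5 is real positive; then |e^{-4z^5}| = e^{4r^5} while |e^{-3z^2}| ≤ e^{3r^2} = o(e^{4r^5}). So |f| ≥ e^{4r^5}(1 − o(1)) and ρ ≥ 5. Hence ρ = max(2, 5) = 5.
Therefore ρ = 5.

Order ρ = 5.


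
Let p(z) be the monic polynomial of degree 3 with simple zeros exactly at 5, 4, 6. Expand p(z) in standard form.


The polynomial is p(z) = ∏_{α ∈ S} (z − α), where S = {5, 4, 6}.
Expanding the product yields: p(z) = z^3 -15·z^2 + 74·z -120.
The resulting polynomial has degree 3 and real coefficients as required.

p(z) = z^3 -15·z^2 + 74·z -120.


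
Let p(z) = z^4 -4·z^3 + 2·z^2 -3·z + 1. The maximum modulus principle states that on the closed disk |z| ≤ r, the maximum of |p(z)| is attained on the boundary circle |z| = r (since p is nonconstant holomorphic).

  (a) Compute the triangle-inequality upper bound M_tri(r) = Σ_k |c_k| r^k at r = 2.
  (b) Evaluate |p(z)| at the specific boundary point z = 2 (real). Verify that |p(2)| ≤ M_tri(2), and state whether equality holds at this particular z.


Coefficients: c_0 = 1, c_1 = -3, c_2 = 2, c_3 = -4, c_4 = 1. Radius r = 2.
Part (a). Triangle bound: M_tri(r) = Σ_k |c_k| r^k
  = |1|·2^0 + |-3|·2^1 + |2|·2^2 + |-4|·2^3 + |1|·2^4
  = 1 + 6 + 8 + 32 + 16 = 63.
This bounds M(r) := max_{|z|=r} |p(z)| from above; equality holds iff all terms c_k z^k can be made to align in phase at a single z on |z|=r.
Part (b). At z = 2 (real, on the circle |z| = r):
  p(2) = (1)·2^0 + (-3)·2^1 + (2)·2^2 + (-4)·2^3 + (1)·2^4 = -13.
  |p(2)| = 13.
Check: |p(2)| = 13 ≤ 63 = M_tri(2). ✓ Equality does not hold at z = 2 (the coefficients have mixed signs, so the terms do not all align in phase there).

M_tri(2) = 63; |p(2)| = 13; equality at z=2: no.
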